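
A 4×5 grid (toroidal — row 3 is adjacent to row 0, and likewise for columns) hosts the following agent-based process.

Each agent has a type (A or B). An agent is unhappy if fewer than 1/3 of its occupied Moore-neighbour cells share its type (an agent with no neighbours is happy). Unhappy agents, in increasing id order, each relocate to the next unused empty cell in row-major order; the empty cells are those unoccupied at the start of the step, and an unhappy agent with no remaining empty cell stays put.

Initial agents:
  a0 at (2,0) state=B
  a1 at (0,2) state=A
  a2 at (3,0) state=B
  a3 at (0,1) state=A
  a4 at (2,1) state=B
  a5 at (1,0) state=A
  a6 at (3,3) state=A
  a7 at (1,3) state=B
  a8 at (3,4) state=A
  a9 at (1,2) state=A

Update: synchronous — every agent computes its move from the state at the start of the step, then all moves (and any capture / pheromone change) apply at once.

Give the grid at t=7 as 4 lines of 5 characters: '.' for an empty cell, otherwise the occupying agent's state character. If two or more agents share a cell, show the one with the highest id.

t=1: a0@(2,0):B a1@(0,2):A a2@(3,0):B a3@(0,1):A a4@(2,1):B a5@(1,0):A a6@(3,3):A a7@(0,0):B a8@(3,4):A a9@(1,2):A
t=2: a0@(2,0):B a1@(0,2):A a2@(3,0):B a3@(0,1):A a4@(2,1):B a5@(0,3):A a6@(3,3):A a7@(0,4):B a8@(1,1):A a9@(1,2):A
t=3: (unchanged — steady state)

.AAAB
.AA..
BB...
B..A.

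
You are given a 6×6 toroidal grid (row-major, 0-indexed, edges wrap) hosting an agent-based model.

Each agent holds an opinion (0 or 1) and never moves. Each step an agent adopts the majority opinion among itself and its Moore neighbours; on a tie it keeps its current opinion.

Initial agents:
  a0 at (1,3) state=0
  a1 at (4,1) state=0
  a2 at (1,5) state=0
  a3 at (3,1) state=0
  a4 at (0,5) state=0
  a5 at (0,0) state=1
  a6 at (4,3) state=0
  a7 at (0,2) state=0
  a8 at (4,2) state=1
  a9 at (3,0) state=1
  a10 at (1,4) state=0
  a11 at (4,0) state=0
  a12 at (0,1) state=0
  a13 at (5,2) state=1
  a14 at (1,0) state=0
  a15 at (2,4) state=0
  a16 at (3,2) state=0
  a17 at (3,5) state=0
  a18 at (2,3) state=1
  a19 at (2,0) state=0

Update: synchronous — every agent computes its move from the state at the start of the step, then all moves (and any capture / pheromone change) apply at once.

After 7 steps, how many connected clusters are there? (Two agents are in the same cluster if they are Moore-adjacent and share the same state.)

1

t=1: a0@(1,3):0 a1@(4,1):0 a2@(1,5):0 a3@(3,1):0 a4@(0,5):0 a5@(0,0):0 a6@(4,3):0 a7@(0,2):0 a8@(4,2):0 a9@(3,0):0 a10@(1,4):0 a11@(4,0):0 a12@(0,1):0 a13@(5,2):0 a14@(1,0):0 a15@(2,4):0 a16@(3,2):0 a17@(3,5):0 a18@(2,3):0 a19@(2,0):0
t=2: (unchanged — steady state)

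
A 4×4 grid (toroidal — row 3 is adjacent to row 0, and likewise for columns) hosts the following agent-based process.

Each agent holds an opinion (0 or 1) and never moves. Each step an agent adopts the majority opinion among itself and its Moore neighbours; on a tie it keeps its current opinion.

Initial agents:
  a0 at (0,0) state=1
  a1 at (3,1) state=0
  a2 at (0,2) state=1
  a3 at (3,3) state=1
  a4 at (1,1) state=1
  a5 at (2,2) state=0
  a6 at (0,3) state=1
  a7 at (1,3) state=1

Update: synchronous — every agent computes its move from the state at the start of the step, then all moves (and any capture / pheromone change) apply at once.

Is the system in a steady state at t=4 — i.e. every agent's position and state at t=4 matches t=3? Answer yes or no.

t=1: a0@(0,0):1 a1@(3,1):0 a2@(0,2):1 a3@(3,3):1 a4@(1,1):1 a5@(2,2):1 a6@(0,3):1 a7@(1,3):1
t=2: a0@(0,0):1 a1@(3,1):1 a2@(0,2):1 a3@(3,3):1 a4@(1,1):1 a5@(2,2):1 a6@(0,3):1 a7@(1,3):1
t=3: (unchanged — steady state)

yes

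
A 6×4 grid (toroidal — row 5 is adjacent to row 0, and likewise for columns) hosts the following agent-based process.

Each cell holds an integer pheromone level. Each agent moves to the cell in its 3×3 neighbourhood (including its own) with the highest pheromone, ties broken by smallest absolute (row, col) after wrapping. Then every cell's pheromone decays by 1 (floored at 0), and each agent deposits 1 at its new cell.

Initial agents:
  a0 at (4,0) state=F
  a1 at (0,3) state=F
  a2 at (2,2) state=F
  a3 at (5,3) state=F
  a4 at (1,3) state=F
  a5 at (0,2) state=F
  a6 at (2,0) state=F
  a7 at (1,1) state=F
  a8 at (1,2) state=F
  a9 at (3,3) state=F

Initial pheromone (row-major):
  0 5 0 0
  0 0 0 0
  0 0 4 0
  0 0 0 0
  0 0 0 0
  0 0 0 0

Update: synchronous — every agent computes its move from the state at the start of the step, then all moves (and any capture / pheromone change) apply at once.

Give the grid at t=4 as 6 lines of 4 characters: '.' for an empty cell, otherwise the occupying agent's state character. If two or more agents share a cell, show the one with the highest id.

t=1: a0@(3,0) a1@(0,0) a2@(2,2) a3@(0,0) a4@(2,2) a5@(0,1) a6@(1,0) a7@(0,1) a8@(0,1) a9@(2,2) | pheromone: 2 7 0 0 / 1 0 0 0 / 0 0 6 0 / 1 0 0 0 / 0 0 0 0 / 0 0 0 0
t=2: a0@(3,0) a1@(0,1) a2@(2,2) a3@(0,1) a4@(2,2) a5@(0,1) a6@(0,1) a7@(0,1) a8@(0,1) a9@(2,2) | pheromone: 1 12 0 0 / 0 0 0 0 / 0 0 8 0 / 1 0 0 0 / 0 0 0 0 / 0 0 0 0
t=3: a0@(3,0) a1@(0,1) a2@(2,2) a3@(0,1) a4@(2,2) a5@(0,1) a6@(0,1) a7@(0,1) a8@(0,1) a9@(2,2) | pheromone: 0 17 0 0 / 0 0 0 0 / 0 0 10 0 / 1 0 0 0 / 0 0 0 0 / 0 0 0 0
t=4: a0@(3,0) a1@(0,1) a2@(2,2) a3@(0,1) a4@(2,2) a5@(0,1) a6@(0,1) a7@(0,1) a8@(0,1) a9@(2,2) | pheromone: 0 22 0 0 / 0 0 0 0 / 0 0 12 0 / 1 0 0 0 / 0 0 0 0 / 0 0 0 0

.F..
....
..F.
F...
....
....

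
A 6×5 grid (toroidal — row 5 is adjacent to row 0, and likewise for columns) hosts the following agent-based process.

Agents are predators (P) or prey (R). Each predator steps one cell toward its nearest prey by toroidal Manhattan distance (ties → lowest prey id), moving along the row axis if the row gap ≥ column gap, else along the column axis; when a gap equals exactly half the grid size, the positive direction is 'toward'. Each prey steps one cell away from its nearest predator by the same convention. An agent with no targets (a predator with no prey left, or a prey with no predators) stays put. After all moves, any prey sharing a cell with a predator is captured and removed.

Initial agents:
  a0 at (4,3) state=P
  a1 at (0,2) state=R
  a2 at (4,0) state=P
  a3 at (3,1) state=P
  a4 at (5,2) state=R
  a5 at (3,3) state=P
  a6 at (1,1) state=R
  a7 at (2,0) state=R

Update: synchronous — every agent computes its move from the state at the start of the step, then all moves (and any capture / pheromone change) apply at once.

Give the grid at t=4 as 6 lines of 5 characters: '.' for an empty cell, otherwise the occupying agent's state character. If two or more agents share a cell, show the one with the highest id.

PP...
...PR
.....
.R...
.....
.....

t=1: a0@(5,3):P a1@(1,2):R a2@(3,0):P a3@(2,1):P a4@(0,2):R a5@(4,3):P a6@(0,1):R a7@(1,0):R
t=2: a0@(0,3):P a1@(0,2):R a2@(2,0):P a3@(1,1):P a4@(1,2):R a5@(5,3):P a6@(5,1):R a7@(0,0):R
t=3: a0@(0,2):P a1@(0,1):R a2@(1,0):P a3@(1,2):P a4@(1,3):R a5@(0,3):P a6@(4,1):R a7@(0,1):R
t=4: a0@(0,1):P a2@(0,0):P a3@(1,3):P a4@(1,4):R a5@(1,3):P a6@(3,1):R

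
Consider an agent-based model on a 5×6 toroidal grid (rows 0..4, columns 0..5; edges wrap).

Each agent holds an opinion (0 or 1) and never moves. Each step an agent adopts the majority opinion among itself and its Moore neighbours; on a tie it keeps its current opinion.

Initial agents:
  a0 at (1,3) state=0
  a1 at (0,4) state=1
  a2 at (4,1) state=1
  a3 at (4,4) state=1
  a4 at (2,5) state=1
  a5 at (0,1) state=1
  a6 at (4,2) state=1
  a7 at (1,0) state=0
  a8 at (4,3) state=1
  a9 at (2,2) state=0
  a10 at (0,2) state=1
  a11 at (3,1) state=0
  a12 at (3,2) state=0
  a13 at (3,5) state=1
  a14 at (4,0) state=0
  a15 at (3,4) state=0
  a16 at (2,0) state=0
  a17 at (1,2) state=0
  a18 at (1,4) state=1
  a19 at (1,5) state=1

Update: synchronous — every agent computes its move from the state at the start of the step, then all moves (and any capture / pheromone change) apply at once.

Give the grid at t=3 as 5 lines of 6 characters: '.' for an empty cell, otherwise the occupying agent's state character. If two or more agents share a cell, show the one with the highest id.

t=1: a0@(1,3):0 a1@(0,4):1 a2@(4,1):1 a3@(4,4):1 a4@(2,5):1 a5@(0,1):1 a6@(4,2):1 a7@(1,0):1 a8@(4,3):1 a9@(2,2):0 a10@(0,2):1 a11@(3,1):0 a12@(3,2):0 a13@(3,5):1 a14@(4,0):1 a15@(3,4):1 a16@(2,0):0 a17@(1,2):0 a18@(1,4):1 a19@(1,5):1
t=2: a0@(1,3):0 a1@(0,4):1 a2@(4,1):1 a3@(4,4):1 a4@(2,5):1 a5@(0,1):1 a6@(4,2):1 a7@(1,0):1 a8@(4,3):1 a9@(2,2):0 a10@(0,2):1 a11@(3,1):0 a12@(3,2):0 a13@(3,5):1 a14@(4,0):1 a15@(3,4):1 a16@(2,0):1 a17@(1,2):0 a18@(1,4):1 a19@(1,5):1
t=3: a0@(1,3):0 a1@(0,4):1 a2@(4,1):1 a3@(4,4):1 a4@(2,5):1 a5@(0,1):1 a6@(4,2):1 a7@(1,0):1 a8@(4,3):1 a9@(2,2):0 a10@(0,2):1 a11@(3,1):1 a12@(3,2):0 a13@(3,5):1 a14@(4,0):1 a15@(3,4):1 a16@(2,0):1 a17@(1,2):0 a18@(1,4):1 a19@(1,5):1

.11.1.
1.0011
1.0..1
.10.11
11111.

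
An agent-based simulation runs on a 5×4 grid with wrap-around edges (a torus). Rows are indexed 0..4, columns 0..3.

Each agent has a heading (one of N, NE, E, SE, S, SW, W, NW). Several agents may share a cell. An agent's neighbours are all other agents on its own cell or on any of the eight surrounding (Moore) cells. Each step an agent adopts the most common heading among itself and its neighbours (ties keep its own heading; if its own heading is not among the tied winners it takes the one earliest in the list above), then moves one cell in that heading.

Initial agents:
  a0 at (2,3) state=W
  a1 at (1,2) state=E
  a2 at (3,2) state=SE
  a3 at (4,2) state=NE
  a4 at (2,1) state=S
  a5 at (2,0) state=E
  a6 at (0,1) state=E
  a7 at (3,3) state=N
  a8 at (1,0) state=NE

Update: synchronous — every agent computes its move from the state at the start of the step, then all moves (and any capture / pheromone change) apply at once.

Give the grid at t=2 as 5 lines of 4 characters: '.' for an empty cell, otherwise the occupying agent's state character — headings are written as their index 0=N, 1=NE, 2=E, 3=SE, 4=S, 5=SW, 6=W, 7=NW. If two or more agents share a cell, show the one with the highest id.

3..2
2.2.
2222
2...
....

t=1: a0@(2,0):E a1@(1,3):E a2@(4,3):SE a3@(3,3):NE a4@(2,2):E a5@(2,1):E a6@(0,2):E a7@(2,3):N a8@(1,1):E
t=2: a0@(2,1):E a1@(1,0):E a2@(0,0):SE a3@(3,0):E a4@(2,3):E a5@(2,2):E a6@(0,3):E a7@(2,0):E a8@(1,2):E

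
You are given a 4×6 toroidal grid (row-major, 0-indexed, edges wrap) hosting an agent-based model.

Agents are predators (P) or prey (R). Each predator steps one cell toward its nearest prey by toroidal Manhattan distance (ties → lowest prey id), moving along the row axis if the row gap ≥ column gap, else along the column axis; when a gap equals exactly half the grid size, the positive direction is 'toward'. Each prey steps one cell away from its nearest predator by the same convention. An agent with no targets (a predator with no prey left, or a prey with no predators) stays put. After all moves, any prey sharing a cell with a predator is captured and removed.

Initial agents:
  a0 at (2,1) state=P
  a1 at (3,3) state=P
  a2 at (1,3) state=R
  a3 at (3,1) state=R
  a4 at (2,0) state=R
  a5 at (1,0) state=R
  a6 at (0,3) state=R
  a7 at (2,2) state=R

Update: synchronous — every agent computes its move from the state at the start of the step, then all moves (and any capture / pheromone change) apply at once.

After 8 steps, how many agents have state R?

4

t=1: a0@(3,1):P a1@(0,3):P a3@(0,1):R a4@(2,5):R a5@(0,0):R a6@(1,3):R a7@(2,3):R
t=2: a0@(0,1):P a1@(1,3):P a3@(1,1):R a4@(2,4):R a5@(1,0):R a6@(2,3):R
t=3: a0@(1,1):P a1@(2,3):P a3@(2,1):R a4@(3,4):R a5@(2,0):R a6@(3,3):R
t=4: a0@(2,1):P a1@(3,3):P a3@(3,1):R a4@(0,4):R a5@(3,0):R a6@(0,3):R
t=5: a0@(3,1):P a1@(0,3):P a3@(0,1):R a4@(1,4):R a5@(0,0):R a6@(1,3):R
t=6: a0@(0,1):P a1@(1,3):P a3@(1,1):R a4@(2,4):R a5@(1,0):R a6@(2,3):R
t=7: a0@(1,1):P a1@(2,3):P a3@(2,1):R a4@(3,4):R a5@(2,0):R a6@(3,3):R
t=8: a0@(2,1):P a1@(3,3):P a3@(3,1):R a4@(0,4):R a5@(3,0):R a6@(0,3):R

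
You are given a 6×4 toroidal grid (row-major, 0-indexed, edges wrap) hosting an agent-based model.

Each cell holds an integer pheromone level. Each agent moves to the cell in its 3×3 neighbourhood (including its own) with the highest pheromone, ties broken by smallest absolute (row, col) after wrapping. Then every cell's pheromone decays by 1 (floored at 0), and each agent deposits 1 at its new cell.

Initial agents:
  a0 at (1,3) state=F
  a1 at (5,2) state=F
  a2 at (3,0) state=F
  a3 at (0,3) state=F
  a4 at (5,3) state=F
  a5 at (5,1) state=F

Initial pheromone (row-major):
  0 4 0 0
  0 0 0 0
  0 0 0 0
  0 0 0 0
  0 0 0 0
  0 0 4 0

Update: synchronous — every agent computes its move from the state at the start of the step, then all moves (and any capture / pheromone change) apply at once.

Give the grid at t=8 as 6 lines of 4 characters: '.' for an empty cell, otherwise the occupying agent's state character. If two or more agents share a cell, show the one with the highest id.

.F..
....
F...
....
....
....

t=1: a0@(0,0) a1@(0,1) a2@(2,0) a3@(5,2) a4@(5,2) a5@(0,1) | pheromone: 1 5 0 0 / 0 0 0 0 / 1 0 0 0 / 0 0 0 0 / 0 0 0 0 / 0 0 5 0
t=2: a0@(0,1) a1@(0,1) a2@(2,0) a3@(0,1) a4@(0,1) a5@(0,1) | pheromone: 0 9 0 0 / 0 0 0 0 / 1 0 0 0 / 0 0 0 0 / 0 0 0 0 / 0 0 4 0
t=3: a0@(0,1) a1@(0,1) a2@(2,0) a3@(0,1) a4@(0,1) a5@(0,1) | pheromone: 0 13 0 0 / 0 0 0 0 / 1 0 0 0 / 0 0 0 0 / 0 0 0 0 / 0 0 3 0
t=4: a0@(0,1) a1@(0,1) a2@(2,0) a3@(0,1) a4@(0,1) a5@(0,1) | pheromone: 0 17 0 0 / 0 0 0 0 / 1 0 0 0 / 0 0 0 0 / 0 0 0 0 / 0 0 2 0
t=5: a0@(0,1) a1@(0,1) a2@(2,0) a3@(0,1) a4@(0,1) a5@(0,1) | pheromone: 0 21 0 0 / 0 0 0 0 / 1 0 0 0 / 0 0 0 0 / 0 0 0 0 / 0 0 1 0
t=6: a0@(0,1) a1@(0,1) a2@(2,0) a3@(0,1) a4@(0,1) a5@(0,1) | pheromone: 0 25 0 0 / 0 0 0 0 / 1 0 0 0 / 0 0 0 0 / 0 0 0 0 / 0 0 0 0
t=7: a0@(0,1) a1@(0,1) a2@(2,0) a3@(0,1) a4@(0,1) a5@(0,1) | pheromone: 0 29 0 0 / 0 0 0 0 / 1 0 0 0 / 0 0 0 0 / 0 0 0 0 / 0 0 0 0
t=8: a0@(0,1) a1@(0,1) a2@(2,0) a3@(0,1) a4@(0,1) a5@(0,1) | pheromone: 0 33 0 0 / 0 0 0 0 / 1 0 0 0 / 0 0 0 0 / 0 0 0 0 / 0 0 0 0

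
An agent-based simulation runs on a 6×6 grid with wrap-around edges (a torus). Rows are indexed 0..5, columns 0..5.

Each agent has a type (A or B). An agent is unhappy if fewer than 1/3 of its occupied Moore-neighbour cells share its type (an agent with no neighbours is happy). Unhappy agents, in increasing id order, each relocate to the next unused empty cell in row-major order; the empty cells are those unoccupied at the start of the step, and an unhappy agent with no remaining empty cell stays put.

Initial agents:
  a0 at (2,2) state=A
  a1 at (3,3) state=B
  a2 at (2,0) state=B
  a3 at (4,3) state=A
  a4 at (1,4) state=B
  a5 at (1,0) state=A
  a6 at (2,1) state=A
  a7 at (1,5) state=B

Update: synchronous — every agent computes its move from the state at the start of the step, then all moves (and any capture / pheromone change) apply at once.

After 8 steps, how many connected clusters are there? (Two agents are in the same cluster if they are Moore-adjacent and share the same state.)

2

t=1: a0@(2,2):A a1@(0,0):B a2@(2,0):B a3@(0,1):A a4@(1,4):B a5@(1,0):A a6@(2,1):A a7@(1,5):B
t=2: (unchanged — steady state)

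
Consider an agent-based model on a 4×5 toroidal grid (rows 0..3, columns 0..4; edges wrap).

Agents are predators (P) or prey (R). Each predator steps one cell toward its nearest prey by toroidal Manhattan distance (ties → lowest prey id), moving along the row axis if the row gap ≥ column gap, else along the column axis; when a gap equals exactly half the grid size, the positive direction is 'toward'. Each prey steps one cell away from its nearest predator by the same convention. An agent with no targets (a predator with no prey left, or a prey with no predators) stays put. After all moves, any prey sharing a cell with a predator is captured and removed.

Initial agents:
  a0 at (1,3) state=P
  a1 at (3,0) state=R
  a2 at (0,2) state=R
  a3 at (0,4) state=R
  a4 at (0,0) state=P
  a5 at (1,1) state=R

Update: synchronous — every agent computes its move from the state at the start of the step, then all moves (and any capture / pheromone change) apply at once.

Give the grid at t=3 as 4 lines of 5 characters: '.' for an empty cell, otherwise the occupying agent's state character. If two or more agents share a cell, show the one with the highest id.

t=1: a0@(0,3):P a1@(2,0):R a2@(3,2):R a4@(3,0):P a5@(1,0):R
t=2: a0@(3,3):P a1@(1,0):R a2@(2,2):R a4@(2,0):P a5@(0,0):R
t=3: a0@(2,3):P a1@(0,0):R a2@(1,2):R a4@(1,0):P a5@(3,0):R

R....
P.R..
...P.
R....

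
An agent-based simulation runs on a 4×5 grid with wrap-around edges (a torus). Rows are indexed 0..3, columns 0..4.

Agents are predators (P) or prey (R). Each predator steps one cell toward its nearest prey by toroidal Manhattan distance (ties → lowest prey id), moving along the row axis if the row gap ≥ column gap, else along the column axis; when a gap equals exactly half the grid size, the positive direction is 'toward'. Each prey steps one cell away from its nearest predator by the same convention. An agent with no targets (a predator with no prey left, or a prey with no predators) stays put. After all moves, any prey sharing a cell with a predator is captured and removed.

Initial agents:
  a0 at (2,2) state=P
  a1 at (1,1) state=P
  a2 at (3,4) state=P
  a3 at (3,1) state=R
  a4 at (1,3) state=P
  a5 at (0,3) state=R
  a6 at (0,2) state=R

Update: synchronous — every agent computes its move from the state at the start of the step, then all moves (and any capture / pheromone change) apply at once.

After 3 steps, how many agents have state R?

1

t=1: a0@(3,2):P a1@(2,1):P a2@(3,0):P a3@(0,1):R a4@(0,3):P a5@(3,3):R
t=2: a0@(3,3):P a1@(3,1):P a2@(0,0):P a3@(1,1):R a4@(3,3):P a5@(3,4):R
t=3: a0@(3,4):P a1@(0,1):P a2@(1,0):P a4@(3,4):P a5@(3,0):R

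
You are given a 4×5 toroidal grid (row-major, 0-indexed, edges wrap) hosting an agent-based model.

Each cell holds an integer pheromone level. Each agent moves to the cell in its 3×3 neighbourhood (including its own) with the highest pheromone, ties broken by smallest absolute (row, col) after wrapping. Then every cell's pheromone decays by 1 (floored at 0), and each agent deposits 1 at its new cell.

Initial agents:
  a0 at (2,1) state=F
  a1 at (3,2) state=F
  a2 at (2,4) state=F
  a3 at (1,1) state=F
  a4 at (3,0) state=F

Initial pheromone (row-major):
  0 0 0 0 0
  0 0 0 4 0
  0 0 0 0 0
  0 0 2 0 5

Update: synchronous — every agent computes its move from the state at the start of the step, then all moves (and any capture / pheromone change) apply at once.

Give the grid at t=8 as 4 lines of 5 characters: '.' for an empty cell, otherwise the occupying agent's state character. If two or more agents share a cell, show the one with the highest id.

.....
.....
.....
..F.F

t=1: a0@(3,2) a1@(3,2) a2@(3,4) a3@(0,0) a4@(3,4) | pheromone: 1 0 0 0 0 / 0 0 0 3 0 / 0 0 0 0 0 / 0 0 3 0 6
t=2: a0@(3,2) a1@(3,2) a2@(3,4) a3@(3,4) a4@(3,4) | pheromone: 0 0 0 0 0 / 0 0 0 2 0 / 0 0 0 0 0 / 0 0 4 0 8
t=3: a0@(3,2) a1@(3,2) a2@(3,4) a3@(3,4) a4@(3,4) | pheromone: 0 0 0 0 0 / 0 0 0 1 0 / 0 0 0 0 0 / 0 0 5 0 10
t=4: a0@(3,2) a1@(3,2) a2@(3,4) a3@(3,4) a4@(3,4) | pheromone: 0 0 0 0 0 / 0 0 0 0 0 / 0 0 0 0 0 / 0 0 6 0 12
t=5: a0@(3,2) a1@(3,2) a2@(3,4) a3@(3,4) a4@(3,4) | pheromone: 0 0 0 0 0 / 0 0 0 0 0 / 0 0 0 0 0 / 0 0 7 0 14
t=6: a0@(3,2) a1@(3,2) a2@(3,4) a3@(3,4) a4@(3,4) | pheromone: 0 0 0 0 0 / 0 0 0 0 0 / 0 0 0 0 0 / 0 0 8 0 16
t=7: a0@(3,2) a1@(3,2) a2@(3,4) a3@(3,4) a4@(3,4) | pheromone: 0 0 0 0 0 / 0 0 0 0 0 / 0 0 0 0 0 / 0 0 9 0 18
t=8: a0@(3,2) a1@(3,2) a2@(3,4) a3@(3,4) a4@(3,4) | pheromone: 0 0 0 0 0 / 0 0 0 0 0 / 0 0 0 0 0 / 0 0 10 0 20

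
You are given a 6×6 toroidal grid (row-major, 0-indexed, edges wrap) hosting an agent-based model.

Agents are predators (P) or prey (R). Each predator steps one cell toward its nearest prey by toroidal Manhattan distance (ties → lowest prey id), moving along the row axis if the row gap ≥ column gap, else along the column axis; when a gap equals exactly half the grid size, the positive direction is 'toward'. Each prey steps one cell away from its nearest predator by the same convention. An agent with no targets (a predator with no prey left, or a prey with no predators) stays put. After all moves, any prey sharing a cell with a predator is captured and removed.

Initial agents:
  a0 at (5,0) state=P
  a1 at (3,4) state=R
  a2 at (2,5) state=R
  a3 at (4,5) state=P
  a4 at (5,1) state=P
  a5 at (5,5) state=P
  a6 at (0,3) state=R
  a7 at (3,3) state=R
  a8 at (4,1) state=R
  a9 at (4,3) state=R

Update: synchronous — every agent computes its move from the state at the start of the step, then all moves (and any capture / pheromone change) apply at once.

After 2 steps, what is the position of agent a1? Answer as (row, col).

(1, 4)

t=1: a0@(4,0):P a1@(2,4):R a2@(1,5):R a3@(3,5):P a4@(4,1):P a5@(4,5):P a6@(0,4):R a7@(3,2):R a8@(3,1):R a9@(4,2):R
t=2: a0@(3,0):P a1@(1,4):R a2@(0,5):R a3@(2,5):P a4@(3,1):P a5@(3,5):P a6@(1,4):R a7@(2,2):R a8@(2,1):R a9@(4,3):R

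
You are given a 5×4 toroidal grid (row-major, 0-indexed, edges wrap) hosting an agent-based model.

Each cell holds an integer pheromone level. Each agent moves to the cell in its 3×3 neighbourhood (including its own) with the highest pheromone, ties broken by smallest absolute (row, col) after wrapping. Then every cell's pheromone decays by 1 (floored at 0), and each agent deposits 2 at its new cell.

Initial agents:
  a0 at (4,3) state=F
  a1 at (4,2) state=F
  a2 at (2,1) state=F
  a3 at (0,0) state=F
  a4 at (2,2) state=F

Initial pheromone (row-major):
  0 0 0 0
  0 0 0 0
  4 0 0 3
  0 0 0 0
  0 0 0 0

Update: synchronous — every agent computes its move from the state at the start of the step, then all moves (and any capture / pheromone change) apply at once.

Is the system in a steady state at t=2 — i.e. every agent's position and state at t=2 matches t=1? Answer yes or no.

no

t=1: a0@(0,0) a1@(0,1) a2@(2,0) a3@(0,0) a4@(2,3) | pheromone: 4 2 0 0 / 0 0 0 0 / 5 0 0 4 / 0 0 0 0 / 0 0 0 0
t=2: a0@(0,0) a1@(0,0) a2@(2,0) a3@(0,0) a4@(2,0) | pheromone: 9 1 0 0 / 0 0 0 0 / 8 0 0 3 / 0 0 0 0 / 0 0 0 0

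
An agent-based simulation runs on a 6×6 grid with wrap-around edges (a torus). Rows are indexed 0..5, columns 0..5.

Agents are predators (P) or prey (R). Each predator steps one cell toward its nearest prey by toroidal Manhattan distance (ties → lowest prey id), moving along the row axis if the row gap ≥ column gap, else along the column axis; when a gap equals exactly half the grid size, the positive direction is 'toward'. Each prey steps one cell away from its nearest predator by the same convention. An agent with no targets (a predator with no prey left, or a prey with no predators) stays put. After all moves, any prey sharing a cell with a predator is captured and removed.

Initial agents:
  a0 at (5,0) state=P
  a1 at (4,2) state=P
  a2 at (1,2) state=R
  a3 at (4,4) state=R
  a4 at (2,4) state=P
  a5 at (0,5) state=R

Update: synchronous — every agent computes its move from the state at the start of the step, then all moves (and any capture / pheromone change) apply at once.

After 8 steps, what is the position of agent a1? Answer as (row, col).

(4, 4)

t=1: a0@(0,0):P a1@(4,3):P a2@(0,2):R a3@(4,5):R a4@(3,4):P a5@(1,5):R
t=2: a0@(0,1):P a1@(4,4):P a2@(0,3):R a3@(4,0):R a4@(4,4):P a5@(2,5):R
t=3: a0@(0,2):P a1@(4,5):P a2@(0,4):R a3@(4,1):R a4@(4,5):P a5@(1,5):R
t=4: a0@(0,3):P a1@(4,0):P a2@(0,5):R a3@(4,2):R a4@(4,0):P a5@(0,5):R
t=5: a0@(0,4):P a1@(4,1):P a2@(0,0):R a3@(4,3):R a4@(4,1):P a5@(0,0):R
t=6: a0@(0,5):P a1@(4,2):P a2@(0,1):R a3@(4,4):R a4@(4,2):P a5@(0,1):R
t=7: a0@(0,0):P a1@(4,3):P a2@(0,2):R a3@(4,5):R a4@(4,3):P a5@(0,2):R
t=8: a0@(0,1):P a1@(4,4):P a2@(0,3):R a3@(4,0):R a4@(4,4):P a5@(0,3):R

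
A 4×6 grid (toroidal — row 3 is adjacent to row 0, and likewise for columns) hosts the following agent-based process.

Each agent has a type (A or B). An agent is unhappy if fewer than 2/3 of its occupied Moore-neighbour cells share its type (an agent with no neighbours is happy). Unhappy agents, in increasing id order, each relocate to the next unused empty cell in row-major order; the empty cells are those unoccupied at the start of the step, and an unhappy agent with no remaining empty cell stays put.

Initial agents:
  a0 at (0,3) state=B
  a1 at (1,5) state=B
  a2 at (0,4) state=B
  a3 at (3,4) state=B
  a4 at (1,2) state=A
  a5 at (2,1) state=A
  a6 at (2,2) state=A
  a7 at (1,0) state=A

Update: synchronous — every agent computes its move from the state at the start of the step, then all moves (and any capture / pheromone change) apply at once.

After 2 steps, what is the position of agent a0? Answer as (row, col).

t=1: a0@(0,3):B a1@(0,0):B a2@(0,4):B a3@(3,4):B a4@(1,2):A a5@(2,1):A a6@(2,2):A a7@(0,1):A
t=2: a0@(0,3):B a1@(0,2):B a2@(0,4):B a3@(3,4):B a4@(1,2):A a5@(2,1):A a6@(2,2):A a7@(0,5):A

(0, 3)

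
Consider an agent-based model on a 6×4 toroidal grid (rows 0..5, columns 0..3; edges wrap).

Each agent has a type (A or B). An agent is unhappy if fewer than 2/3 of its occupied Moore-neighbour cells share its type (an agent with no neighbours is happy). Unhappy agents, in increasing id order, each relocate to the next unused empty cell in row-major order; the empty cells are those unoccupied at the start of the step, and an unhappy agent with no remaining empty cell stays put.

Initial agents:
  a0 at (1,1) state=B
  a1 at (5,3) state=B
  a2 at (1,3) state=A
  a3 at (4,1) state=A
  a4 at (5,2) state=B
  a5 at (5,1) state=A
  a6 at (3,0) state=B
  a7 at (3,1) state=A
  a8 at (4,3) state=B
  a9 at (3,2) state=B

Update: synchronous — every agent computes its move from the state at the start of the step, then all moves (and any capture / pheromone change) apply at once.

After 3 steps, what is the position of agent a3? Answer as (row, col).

(0, 3)

t=1: a0@(1,1):B a1@(5,3):B a2@(1,3):A a3@(0,0):A a4@(0,1):B a5@(0,2):A a6@(0,3):B a7@(1,0):A a8@(4,3):B a9@(1,2):B
t=2: a0@(2,0):B a1@(2,1):B a2@(2,2):A a3@(2,3):A a4@(3,0):B a5@(3,1):A a6@(3,2):B a7@(3,3):A a8@(4,3):B a9@(4,0):B
t=3: a0@(0,0):B a1@(0,1):B a2@(0,2):A a3@(0,3):A a4@(1,0):B a5@(1,1):A a6@(1,2):B a7@(1,3):A a8@(4,3):B a9@(4,1):B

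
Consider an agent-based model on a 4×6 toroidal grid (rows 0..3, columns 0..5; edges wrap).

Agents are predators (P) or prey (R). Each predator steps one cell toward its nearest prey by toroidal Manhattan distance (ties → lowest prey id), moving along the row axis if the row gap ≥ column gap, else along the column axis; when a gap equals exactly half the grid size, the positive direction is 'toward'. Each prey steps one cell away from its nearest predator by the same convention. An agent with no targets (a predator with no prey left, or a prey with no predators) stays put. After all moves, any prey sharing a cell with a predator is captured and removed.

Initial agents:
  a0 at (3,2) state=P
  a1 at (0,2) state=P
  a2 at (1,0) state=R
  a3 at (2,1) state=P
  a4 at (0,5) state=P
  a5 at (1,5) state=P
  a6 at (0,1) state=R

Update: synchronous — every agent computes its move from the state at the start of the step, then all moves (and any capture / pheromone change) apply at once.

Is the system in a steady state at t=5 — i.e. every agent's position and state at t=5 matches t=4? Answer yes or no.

t=1: a0@(0,2):P a1@(0,1):P a3@(1,1):P a4@(1,5):P a5@(1,0):P a6@(0,0):R
t=2: a0@(0,1):P a1@(0,0):P a3@(0,1):P a4@(0,5):P a5@(0,0):P
t=3: (unchanged — steady state)

yes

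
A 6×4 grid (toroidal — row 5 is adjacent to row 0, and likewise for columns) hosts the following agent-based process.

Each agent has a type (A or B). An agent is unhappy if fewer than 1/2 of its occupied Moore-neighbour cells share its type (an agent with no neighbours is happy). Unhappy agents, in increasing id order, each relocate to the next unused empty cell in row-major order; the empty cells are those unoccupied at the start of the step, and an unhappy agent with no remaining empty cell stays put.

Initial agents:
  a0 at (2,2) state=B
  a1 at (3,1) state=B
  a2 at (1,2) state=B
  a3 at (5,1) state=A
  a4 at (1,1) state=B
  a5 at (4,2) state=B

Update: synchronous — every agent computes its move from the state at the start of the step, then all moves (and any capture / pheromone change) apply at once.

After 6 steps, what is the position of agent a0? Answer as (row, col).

t=1: a0@(2,2):B a1@(3,1):B a2@(1,2):B a3@(0,0):A a4@(1,1):B a5@(4,2):B
t=2: a0@(2,2):B a1@(3,1):B a2@(1,2):B a3@(0,1):A a4@(1,1):B a5@(4,2):B
t=3: a0@(2,2):B a1@(3,1):B a2@(1,2):B a3@(0,0):A a4@(1,1):B a5@(4,2):B
t=4: a0@(2,2):B a1@(3,1):B a2@(1,2):B a3@(0,1):A a4@(1,1):B a5@(4,2):B
t=5: a0@(2,2):B a1@(3,1):B a2@(1,2):B a3@(0,0):A a4@(1,1):B a5@(4,2):B
t=6: a0@(2,2):B a1@(3,1):B a2@(1,2):B a3@(0,1):A a4@(1,1):B a5@(4,2):B

(2, 2)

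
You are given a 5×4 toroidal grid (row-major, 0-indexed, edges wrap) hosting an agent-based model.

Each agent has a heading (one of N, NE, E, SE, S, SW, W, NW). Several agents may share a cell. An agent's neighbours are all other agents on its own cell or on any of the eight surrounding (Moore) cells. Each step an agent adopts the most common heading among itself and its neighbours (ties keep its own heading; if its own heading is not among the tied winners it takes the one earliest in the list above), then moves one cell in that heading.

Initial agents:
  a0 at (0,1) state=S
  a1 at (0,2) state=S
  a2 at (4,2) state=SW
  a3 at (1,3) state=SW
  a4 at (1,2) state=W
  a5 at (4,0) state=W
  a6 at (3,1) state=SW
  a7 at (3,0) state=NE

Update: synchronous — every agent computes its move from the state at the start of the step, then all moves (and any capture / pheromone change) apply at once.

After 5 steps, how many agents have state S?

6

t=1: a0@(1,1):S a1@(1,2):S a2@(0,1):SW a3@(2,2):SW a4@(2,2):S a5@(4,3):W a6@(4,0):SW a7@(2,1):NE
t=2: a0@(2,1):S a1@(2,2):S a2@(1,0):SW a3@(3,2):S a4@(3,2):S a5@(4,2):W a6@(0,3):SW a7@(3,1):S
t=3: a0@(3,1):S a1@(3,2):S a2@(2,3):SW a3@(4,2):S a4@(4,2):S a5@(0,2):S a6@(1,2):SW a7@(4,1):S
t=4: a0@(4,1):S a1@(4,2):S a2@(3,2):SW a3@(0,2):S a4@(0,2):S a5@(1,2):S a6@(2,1):SW a7@(0,1):S
t=5: a0@(0,1):S a1@(0,2):S a2@(4,1):SW a3@(1,2):S a4@(1,2):S a5@(2,2):S a6@(3,0):SW a7@(1,1):S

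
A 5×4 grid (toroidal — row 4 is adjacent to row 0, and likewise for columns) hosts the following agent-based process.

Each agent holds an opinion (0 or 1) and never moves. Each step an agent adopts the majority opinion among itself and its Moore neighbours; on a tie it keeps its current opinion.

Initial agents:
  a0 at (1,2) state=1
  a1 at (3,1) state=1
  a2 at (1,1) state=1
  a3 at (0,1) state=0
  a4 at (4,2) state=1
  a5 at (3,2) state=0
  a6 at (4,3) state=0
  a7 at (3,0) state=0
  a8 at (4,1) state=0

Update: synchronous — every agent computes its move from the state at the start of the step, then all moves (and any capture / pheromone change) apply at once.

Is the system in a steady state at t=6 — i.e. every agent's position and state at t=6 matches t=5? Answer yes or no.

t=1: a0@(1,2):1 a1@(3,1):0 a2@(1,1):1 a3@(0,1):1 a4@(4,2):0 a5@(3,2):0 a6@(4,3):0 a7@(3,0):0 a8@(4,1):0
t=2: (unchanged — steady state)

yes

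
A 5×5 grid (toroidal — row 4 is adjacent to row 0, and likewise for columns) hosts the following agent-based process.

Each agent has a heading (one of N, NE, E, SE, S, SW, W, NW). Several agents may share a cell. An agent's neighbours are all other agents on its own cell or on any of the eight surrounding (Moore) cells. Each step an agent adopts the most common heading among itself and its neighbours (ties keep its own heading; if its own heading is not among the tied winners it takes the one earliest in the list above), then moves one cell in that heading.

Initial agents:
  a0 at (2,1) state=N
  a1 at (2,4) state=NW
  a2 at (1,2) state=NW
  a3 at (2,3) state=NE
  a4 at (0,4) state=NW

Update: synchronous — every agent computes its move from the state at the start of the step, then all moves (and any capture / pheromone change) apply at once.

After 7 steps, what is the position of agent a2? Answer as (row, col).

(4, 0)

t=1: a0@(1,1):N a1@(1,3):NW a2@(0,1):NW a3@(1,2):NW a4@(4,3):NW
t=2: a0@(0,0):NW a1@(0,2):NW a2@(4,0):NW a3@(0,1):NW a4@(3,2):NW
t=3: a0@(4,4):NW a1@(4,1):NW a2@(3,4):NW a3@(4,0):NW a4@(2,1):NW
t=4: a0@(3,3):NW a1@(3,0):NW a2@(2,3):NW a3@(3,4):NW a4@(1,0):NW
t=5: a0@(2,2):NW a1@(2,4):NW a2@(1,2):NW a3@(2,3):NW a4@(0,4):NW
t=6: a0@(1,1):NW a1@(1,3):NW a2@(0,1):NW a3@(1,2):NW a4@(4,3):NW
t=7: a0@(0,0):NW a1@(0,2):NW a2@(4,0):NW a3@(0,1):NW a4@(3,2):NW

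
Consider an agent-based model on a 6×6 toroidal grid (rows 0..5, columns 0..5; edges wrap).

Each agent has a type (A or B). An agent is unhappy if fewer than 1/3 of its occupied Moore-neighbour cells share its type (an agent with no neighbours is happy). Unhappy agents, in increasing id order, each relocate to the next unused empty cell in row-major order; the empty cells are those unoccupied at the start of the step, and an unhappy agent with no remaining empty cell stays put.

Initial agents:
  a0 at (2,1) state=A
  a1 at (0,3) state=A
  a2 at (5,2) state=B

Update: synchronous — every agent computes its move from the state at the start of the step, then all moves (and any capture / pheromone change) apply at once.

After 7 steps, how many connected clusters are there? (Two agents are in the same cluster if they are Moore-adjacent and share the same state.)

t=1: a0@(2,1):A a1@(0,0):A a2@(0,1):B
t=2: a0@(2,1):A a1@(0,2):A a2@(0,3):B
t=3: a0@(2,1):A a1@(0,0):A a2@(0,1):B
t=4: a0@(2,1):A a1@(0,2):A a2@(0,3):B
t=5: a0@(2,1):A a1@(0,0):A a2@(0,1):B
t=6: a0@(2,1):A a1@(0,2):A a2@(0,3):B
t=7: a0@(2,1):A a1@(0,0):A a2@(0,1):B

3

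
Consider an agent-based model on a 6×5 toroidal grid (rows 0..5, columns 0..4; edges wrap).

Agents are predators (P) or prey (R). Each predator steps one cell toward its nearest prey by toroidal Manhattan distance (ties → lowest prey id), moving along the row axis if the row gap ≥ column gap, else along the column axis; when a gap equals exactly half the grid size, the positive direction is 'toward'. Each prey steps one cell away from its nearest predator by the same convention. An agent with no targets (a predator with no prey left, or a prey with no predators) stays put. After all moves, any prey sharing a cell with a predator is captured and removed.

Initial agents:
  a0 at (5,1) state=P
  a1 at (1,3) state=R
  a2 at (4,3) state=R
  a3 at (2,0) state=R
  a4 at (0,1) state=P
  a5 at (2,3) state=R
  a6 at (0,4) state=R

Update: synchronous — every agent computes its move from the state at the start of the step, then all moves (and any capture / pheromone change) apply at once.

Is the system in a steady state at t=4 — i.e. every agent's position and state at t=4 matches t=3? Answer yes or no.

t=1: a0@(5,2):P a1@(1,4):R a2@(4,4):R a3@(3,0):R a4@(0,0):P a5@(3,3):R a6@(0,3):R
t=2: a0@(0,2):P a1@(2,4):R a2@(4,0):R a3@(2,0):R a4@(1,0):P a5@(2,3):R a6@(1,3):R
t=3: a0@(1,2):P a1@(3,4):R a2@(3,0):R a3@(3,0):R a4@(2,0):P a5@(3,3):R a6@(2,3):R
t=4: a0@(2,2):P a1@(4,4):R a2@(4,0):R a3@(4,0):R a4@(3,0):P a5@(4,3):R a6@(3,3):R

no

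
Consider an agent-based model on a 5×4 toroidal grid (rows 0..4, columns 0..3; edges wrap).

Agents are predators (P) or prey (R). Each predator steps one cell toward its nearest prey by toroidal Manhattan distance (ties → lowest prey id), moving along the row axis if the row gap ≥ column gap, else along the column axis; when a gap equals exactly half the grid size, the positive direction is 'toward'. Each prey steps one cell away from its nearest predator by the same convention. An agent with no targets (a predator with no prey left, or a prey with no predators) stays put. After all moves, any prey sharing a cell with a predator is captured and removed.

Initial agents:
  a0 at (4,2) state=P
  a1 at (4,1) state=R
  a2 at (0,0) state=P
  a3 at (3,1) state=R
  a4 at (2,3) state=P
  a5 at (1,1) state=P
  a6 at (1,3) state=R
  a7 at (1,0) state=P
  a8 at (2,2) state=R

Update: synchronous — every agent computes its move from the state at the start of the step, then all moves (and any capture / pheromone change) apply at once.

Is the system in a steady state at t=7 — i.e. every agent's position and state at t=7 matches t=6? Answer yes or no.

t=1: a0@(4,1):P a2@(4,0):P a3@(2,1):R a4@(1,3):P a5@(0,1):P a6@(0,3):R a7@(1,3):P a8@(2,1):R
t=2: a0@(3,1):P a2@(0,0):P a4@(0,3):P a5@(1,1):P a6@(4,3):R a7@(0,3):P
t=3: a0@(3,2):P a2@(4,0):P a4@(4,3):P a5@(0,1):P a6@(3,3):R a7@(4,3):P
t=4: a0@(3,3):P a2@(3,0):P a4@(3,3):P a5@(4,1):P a7@(3,3):P
t=5: (unchanged — steady state)

yes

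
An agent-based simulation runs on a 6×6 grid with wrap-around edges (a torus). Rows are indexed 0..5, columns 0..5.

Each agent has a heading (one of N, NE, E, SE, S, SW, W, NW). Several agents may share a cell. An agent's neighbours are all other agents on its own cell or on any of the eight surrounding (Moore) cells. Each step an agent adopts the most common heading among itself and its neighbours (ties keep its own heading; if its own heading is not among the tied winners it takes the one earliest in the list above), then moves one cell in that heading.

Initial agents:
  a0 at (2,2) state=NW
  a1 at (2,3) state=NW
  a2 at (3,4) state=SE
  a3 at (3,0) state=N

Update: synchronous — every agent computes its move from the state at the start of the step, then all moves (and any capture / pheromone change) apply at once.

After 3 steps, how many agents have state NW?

4

t=1: a0@(1,1):NW a1@(1,2):NW a2@(4,5):SE a3@(2,0):N
t=2: a0@(0,0):NW a1@(0,1):NW a2@(5,0):SE a3@(1,0):N
t=3: a0@(5,5):NW a1@(5,0):NW a2@(4,5):NW a3@(0,5):NW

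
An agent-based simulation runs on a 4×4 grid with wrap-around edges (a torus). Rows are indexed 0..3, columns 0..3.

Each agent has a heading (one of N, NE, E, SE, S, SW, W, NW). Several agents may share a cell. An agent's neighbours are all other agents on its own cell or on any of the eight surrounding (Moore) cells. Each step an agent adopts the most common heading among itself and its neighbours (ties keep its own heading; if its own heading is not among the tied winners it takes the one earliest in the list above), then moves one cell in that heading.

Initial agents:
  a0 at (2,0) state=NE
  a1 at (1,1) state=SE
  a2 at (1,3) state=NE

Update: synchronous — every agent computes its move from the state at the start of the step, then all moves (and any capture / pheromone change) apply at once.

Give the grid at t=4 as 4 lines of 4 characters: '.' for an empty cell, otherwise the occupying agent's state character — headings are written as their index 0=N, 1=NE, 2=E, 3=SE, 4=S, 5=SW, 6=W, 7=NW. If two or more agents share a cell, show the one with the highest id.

t=1: a0@(1,1):NE a1@(2,2):SE a2@(0,0):NE
t=2: a0@(0,2):NE a1@(3,3):SE a2@(3,1):NE
t=3: a0@(3,3):NE a1@(0,0):SE a2@(2,2):NE
t=4: a0@(2,0):NE a1@(1,1):SE a2@(1,3):NE

....
.3.1
1...
....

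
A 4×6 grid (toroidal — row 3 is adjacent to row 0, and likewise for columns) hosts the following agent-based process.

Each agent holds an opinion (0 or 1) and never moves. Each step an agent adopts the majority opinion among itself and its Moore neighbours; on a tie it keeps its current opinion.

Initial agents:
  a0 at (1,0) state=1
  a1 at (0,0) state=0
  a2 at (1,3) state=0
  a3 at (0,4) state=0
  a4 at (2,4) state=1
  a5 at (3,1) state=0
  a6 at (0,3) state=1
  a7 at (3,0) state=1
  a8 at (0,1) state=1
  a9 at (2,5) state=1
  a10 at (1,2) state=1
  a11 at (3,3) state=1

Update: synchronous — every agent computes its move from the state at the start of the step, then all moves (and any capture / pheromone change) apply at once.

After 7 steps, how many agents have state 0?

0

t=1: a0@(1,0):1 a1@(0,0):1 a2@(1,3):1 a3@(0,4):0 a4@(2,4):1 a5@(3,1):0 a6@(0,3):1 a7@(3,0):1 a8@(0,1):1 a9@(2,5):1 a10@(1,2):1 a11@(3,3):1
t=2: a0@(1,0):1 a1@(0,0):1 a2@(1,3):1 a3@(0,4):1 a4@(2,4):1 a5@(3,1):1 a6@(0,3):1 a7@(3,0):1 a8@(0,1):1 a9@(2,5):1 a10@(1,2):1 a11@(3,3):1
t=3: (unchanged — steady state)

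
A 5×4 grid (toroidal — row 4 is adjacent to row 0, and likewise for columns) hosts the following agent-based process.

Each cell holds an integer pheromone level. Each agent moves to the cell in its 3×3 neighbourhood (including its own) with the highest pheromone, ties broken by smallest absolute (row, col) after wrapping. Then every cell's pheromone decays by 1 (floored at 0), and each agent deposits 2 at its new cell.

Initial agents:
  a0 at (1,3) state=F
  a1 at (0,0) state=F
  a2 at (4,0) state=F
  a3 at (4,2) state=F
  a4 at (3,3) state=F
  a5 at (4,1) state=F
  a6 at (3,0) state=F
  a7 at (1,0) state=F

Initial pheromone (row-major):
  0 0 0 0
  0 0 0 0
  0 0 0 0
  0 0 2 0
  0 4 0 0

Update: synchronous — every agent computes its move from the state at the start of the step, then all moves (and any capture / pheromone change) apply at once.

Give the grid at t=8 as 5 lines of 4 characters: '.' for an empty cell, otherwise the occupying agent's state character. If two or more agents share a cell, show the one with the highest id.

....
....
....
....
.F..

t=1: a0@(0,0) a1@(4,1) a2@(4,1) a3@(4,1) a4@(3,2) a5@(4,1) a6@(4,1) a7@(0,0) | pheromone: 4 0 0 0 / 0 0 0 0 / 0 0 0 0 / 0 0 3 0 / 0 13 0 0
t=2: a0@(4,1) a1@(4,1) a2@(4,1) a3@(4,1) a4@(4,1) a5@(4,1) a6@(4,1) a7@(4,1) | pheromone: 3 0 0 0 / 0 0 0 0 / 0 0 0 0 / 0 0 2 0 / 0 28 0 0
t=3: a0@(4,1) a1@(4,1) a2@(4,1) a3@(4,1) a4@(4,1) a5@(4,1) a6@(4,1) a7@(4,1) | pheromone: 2 0 0 0 / 0 0 0 0 / 0 0 0 0 / 0 0 1 0 / 0 43 0 0
t=4: a0@(4,1) a1@(4,1) a2@(4,1) a3@(4,1) a4@(4,1) a5@(4,1) a6@(4,1) a7@(4,1) | pheromone: 1 0 0 0 / 0 0 0 0 / 0 0 0 0 / 0 0 0 0 / 0 58 0 0
t=5: a0@(4,1) a1@(4,1) a2@(4,1) a3@(4,1) a4@(4,1) a5@(4,1) a6@(4,1) a7@(4,1) | pheromone: 0 0 0 0 / 0 0 0 0 / 0 0 0 0 / 0 0 0 0 / 0 73 0 0
t=6: a0@(4,1) a1@(4,1) a2@(4,1) a3@(4,1) a4@(4,1) a5@(4,1) a6@(4,1) a7@(4,1) | pheromone: 0 0 0 0 / 0 0 0 0 / 0 0 0 0 / 0 0 0 0 / 0 88 0 0
t=7: a0@(4,1) a1@(4,1) a2@(4,1) a3@(4,1) a4@(4,1) a5@(4,1) a6@(4,1) a7@(4,1) | pheromone: 0 0 0 0 / 0 0 0 0 / 0 0 0 0 / 0 0 0 0 / 0 103 0 0
t=8: a0@(4,1) a1@(4,1) a2@(4,1) a3@(4,1) a4@(4,1) a5@(4,1) a6@(4,1) a7@(4,1) | pheromone: 0 0 0 0 / 0 0 0 0 / 0 0 0 0 / 0 0 0 0 / 0 118 0 0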